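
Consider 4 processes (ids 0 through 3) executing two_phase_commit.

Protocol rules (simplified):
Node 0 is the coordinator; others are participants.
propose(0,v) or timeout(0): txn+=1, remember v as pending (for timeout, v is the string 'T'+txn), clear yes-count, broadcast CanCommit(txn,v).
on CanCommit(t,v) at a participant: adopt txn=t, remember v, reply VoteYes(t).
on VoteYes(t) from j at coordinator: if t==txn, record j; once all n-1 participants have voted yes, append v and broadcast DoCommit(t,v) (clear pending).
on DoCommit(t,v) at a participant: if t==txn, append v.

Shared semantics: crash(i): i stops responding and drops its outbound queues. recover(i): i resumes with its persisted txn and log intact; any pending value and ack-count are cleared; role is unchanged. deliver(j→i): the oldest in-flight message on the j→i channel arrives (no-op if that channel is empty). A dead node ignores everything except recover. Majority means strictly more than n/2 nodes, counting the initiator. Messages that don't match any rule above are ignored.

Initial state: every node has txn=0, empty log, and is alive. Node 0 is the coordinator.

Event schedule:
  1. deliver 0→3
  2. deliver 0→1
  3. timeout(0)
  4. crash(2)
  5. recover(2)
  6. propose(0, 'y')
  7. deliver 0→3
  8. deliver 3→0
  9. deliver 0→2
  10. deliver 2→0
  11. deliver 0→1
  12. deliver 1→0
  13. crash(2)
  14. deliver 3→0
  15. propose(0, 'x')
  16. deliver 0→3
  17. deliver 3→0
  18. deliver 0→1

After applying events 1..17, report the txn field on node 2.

e1 deliver 0→3: ·
e2 deliver 0→1: ·
e3 timeout(0): 0[coor,t=1,-]
e4 crash(2): 2[✗part,t=0,-]
e5 recover(2): 2[part,t=0,-]
e6 propose(0,'y'): 0[coor,t=2,-]
e7 deliver 0→3: 3[part,t=1,-]
e8 deliver 3→0: ·
e9 deliver 0→2: 2[part,t=1,-]
e10 deliver 2→0: ·
e11 deliver 0→1: 1[part,t=1,-]
e12 deliver 1→0: ·
e13 crash(2): 2[✗part,t=1,-]
e14 deliver 3→0: ·
e15 propose(0,'x'): 0[coor,t=3,-]
e16 deliver 0→3: 3[part,t=2,-]
e17 deliver 3→0: ·

1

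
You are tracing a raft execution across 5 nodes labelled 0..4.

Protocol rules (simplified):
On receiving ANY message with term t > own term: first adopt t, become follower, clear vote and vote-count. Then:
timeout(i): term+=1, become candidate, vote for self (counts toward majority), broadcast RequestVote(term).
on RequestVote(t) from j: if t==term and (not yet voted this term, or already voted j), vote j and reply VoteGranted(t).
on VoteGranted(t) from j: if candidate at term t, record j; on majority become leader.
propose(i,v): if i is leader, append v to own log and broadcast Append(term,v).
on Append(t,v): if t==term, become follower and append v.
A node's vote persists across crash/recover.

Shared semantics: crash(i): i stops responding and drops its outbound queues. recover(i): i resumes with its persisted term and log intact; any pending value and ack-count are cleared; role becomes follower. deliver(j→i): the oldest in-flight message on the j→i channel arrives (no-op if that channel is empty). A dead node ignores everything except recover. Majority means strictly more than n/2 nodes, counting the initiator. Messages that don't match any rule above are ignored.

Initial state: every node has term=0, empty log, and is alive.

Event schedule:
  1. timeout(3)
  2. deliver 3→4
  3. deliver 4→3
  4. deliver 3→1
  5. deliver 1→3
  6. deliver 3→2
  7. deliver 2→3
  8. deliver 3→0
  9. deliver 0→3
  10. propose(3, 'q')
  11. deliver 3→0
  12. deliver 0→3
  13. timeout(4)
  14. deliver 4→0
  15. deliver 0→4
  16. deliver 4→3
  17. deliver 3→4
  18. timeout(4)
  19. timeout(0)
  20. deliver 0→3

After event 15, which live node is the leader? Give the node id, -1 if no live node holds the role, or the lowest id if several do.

[1] timeout(3) → N3(cand t1 [-])
[2] deliver 3→4 → N4(foll t1 [-])
[3] deliver 4→3 → ∅
[4] deliver 3→1 → N1(foll t1 [-])
[5] deliver 1→3 → N3(lead t1 [-])
[6] deliver 3→2 → N2(foll t1 [-])
[7] deliver 2→3 → ∅
[8] deliver 3→0 → N0(foll t1 [-])
[9] deliver 0→3 → ∅
[10] propose(3,'q') → N3(lead t1 [q])
[11] deliver 3→0 → N0(foll t1 [q])
[12] deliver 0→3 → ∅
[13] timeout(4) → N4(cand t2 [-])
[14] deliver 4→0 → N0(foll t2 [q])
[15] deliver 0→4 → ∅

3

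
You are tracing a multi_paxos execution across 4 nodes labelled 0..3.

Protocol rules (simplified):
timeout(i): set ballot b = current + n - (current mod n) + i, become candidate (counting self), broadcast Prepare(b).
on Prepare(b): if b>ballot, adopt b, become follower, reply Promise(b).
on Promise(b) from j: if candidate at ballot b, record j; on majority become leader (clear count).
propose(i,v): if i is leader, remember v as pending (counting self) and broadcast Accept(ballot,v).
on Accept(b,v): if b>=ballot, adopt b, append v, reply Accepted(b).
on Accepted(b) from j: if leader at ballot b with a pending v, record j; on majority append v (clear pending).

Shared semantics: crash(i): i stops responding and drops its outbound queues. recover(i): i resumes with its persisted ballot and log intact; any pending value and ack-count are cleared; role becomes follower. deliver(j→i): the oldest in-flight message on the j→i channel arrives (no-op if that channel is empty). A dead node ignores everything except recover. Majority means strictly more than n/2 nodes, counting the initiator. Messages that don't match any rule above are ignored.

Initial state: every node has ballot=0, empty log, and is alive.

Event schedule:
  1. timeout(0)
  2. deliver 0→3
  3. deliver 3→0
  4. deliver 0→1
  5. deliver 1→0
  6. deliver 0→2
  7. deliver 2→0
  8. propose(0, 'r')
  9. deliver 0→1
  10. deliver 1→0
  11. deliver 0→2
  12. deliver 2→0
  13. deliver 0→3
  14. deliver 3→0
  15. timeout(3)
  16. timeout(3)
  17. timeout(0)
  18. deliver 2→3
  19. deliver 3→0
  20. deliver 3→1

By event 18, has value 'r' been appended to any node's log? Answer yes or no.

after 1 — timeout(0): n0:cand/b4/[-]
after 2 — deliver 0→3: n3:foll/b4/[-]
after 3 — deliver 3→0: ·
after 4 — deliver 0→1: n1:foll/b4/[-]
after 5 — deliver 1→0: n0:lead/b4/[-]
after 6 — deliver 0→2: n2:foll/b4/[-]
after 7 — deliver 2→0: ·
after 8 — propose(0,'r'): ·
after 9 — deliver 0→1: n1:foll/b4/[r]
after 10 — deliver 1→0: ·
after 11 — deliver 0→2: n2:foll/b4/[r]
after 12 — deliver 2→0: n0:lead/b4/[r]
after 13 — deliver 0→3: n3:foll/b4/[r]
after 14 — deliver 3→0: ·
after 15 — timeout(3): n3:cand/b11/[r]
after 16 — timeout(3): n3:cand/b15/[r]
after 17 — timeout(0): n0:cand/b8/[r]
after 18 — deliver 2→3: ·

yes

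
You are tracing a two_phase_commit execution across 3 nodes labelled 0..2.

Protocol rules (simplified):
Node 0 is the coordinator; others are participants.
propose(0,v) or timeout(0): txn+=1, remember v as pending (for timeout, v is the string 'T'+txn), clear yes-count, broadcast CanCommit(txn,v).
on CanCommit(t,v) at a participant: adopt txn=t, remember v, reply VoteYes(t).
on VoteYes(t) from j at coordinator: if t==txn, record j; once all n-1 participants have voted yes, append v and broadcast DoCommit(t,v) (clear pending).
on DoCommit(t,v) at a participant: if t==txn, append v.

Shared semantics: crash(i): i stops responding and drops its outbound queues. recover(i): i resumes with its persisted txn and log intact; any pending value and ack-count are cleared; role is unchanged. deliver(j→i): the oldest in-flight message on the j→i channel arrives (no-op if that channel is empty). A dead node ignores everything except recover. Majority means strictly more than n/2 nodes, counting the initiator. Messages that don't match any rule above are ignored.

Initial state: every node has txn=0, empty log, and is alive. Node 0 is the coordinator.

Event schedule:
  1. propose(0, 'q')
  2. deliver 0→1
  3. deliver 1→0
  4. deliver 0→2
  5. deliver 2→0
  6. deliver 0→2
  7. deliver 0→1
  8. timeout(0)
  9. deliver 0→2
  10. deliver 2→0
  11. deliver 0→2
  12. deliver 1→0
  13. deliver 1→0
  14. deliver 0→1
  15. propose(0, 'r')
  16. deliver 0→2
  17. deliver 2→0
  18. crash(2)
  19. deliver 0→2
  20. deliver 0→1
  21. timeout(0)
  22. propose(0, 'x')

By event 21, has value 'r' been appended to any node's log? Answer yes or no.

[1] propose(0,'q') → N0(coor t1 [-])
[2] deliver 0→1 → N1(part t1 [-])
[3] deliver 1→0 → ∅
[4] deliver 0→2 → N2(part t1 [-])
[5] deliver 2→0 → N0(coor t1 [q])
[6] deliver 0→2 → N2(part t1 [q])
[7] deliver 0→1 → N1(part t1 [q])
[8] timeout(0) → N0(coor t2 [q])
[9] deliver 0→2 → N2(part t2 [q])
[10] deliver 2→0 → ∅
[11] deliver 0→2 → ∅
[12] deliver 1→0 → ∅
[13] deliver 1→0 → ∅
[14] deliver 0→1 → N1(part t2 [q])
[15] propose(0,'r') → N0(coor t3 [q])
[16] deliver 0→2 → N2(part t3 [q])
[17] deliver 2→0 → ∅
[18] crash(2) → N2(✗part t3 [q])
[19] deliver 0→2 → ∅
[20] deliver 0→1 → N1(part t3 [q])
[21] timeout(0) → N0(coor t4 [q])

no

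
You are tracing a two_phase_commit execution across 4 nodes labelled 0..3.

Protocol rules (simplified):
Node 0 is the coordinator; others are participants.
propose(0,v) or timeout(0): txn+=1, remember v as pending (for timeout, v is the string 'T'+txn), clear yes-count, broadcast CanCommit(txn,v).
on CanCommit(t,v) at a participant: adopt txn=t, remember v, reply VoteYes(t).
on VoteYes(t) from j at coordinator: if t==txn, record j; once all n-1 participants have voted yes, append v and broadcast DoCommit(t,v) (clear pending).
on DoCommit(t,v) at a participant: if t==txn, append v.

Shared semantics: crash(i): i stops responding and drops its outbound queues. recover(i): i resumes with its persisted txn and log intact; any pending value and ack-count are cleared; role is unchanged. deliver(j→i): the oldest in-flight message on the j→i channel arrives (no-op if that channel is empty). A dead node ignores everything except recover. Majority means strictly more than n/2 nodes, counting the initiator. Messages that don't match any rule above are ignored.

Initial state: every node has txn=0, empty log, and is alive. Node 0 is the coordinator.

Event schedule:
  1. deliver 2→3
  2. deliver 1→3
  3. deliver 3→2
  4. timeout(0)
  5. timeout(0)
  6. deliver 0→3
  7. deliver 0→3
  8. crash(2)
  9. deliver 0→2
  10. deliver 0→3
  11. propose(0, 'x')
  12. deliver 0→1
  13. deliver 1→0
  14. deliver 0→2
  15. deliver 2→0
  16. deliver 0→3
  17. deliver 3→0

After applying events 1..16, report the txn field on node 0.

3

e1 deliver 2→3: ·
e2 deliver 1→3: ·
e3 deliver 3→2: ·
e4 timeout(0): 0[coor,t=1,-]
e5 timeout(0): 0[coor,t=2,-]
e6 deliver 0→3: 3[part,t=1,-]
e7 deliver 0→3: 3[part,t=2,-]
e8 crash(2): 2[✗part,t=0,-]
e9 deliver 0→2: ·
e10 deliver 0→3: ·
e11 propose(0,'x'): 0[coor,t=3,-]
e12 deliver 0→1: 1[part,t=1,-]
e13 deliver 1→0: ·
e14 deliver 0→2: ·
e15 deliver 2→0: ·
e16 deliver 0→3: 3[part,t=3,-]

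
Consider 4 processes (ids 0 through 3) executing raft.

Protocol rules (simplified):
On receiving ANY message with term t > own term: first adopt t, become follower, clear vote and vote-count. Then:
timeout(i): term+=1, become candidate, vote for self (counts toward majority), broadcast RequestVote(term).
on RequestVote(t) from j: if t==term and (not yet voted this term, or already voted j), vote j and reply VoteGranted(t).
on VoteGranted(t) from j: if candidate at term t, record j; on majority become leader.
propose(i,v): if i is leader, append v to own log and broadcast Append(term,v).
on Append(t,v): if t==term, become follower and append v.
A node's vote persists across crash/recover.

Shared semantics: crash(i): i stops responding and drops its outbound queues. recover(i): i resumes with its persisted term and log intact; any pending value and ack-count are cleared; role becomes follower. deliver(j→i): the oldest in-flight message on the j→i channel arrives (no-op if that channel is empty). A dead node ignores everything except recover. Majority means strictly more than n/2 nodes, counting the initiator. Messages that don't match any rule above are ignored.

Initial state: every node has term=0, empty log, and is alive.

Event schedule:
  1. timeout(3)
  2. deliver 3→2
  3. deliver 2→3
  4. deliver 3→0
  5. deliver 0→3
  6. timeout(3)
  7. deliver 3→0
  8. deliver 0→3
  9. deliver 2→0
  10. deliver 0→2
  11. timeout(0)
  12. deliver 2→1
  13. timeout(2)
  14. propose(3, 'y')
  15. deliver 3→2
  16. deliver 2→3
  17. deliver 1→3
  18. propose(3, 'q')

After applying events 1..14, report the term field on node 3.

2

[1] timeout(3) → N3(cand t1 [-])
[2] deliver 3→2 → N2(foll t1 [-])
[3] deliver 2→3 → ∅
[4] deliver 3→0 → N0(foll t1 [-])
[5] deliver 0→3 → N3(lead t1 [-])
[6] timeout(3) → N3(cand t2 [-])
[7] deliver 3→0 → N0(foll t2 [-])
[8] deliver 0→3 → ∅
[9] deliver 2→0 → ∅
[10] deliver 0→2 → ∅
[11] timeout(0) → N0(cand t3 [-])
[12] deliver 2→1 → ∅
[13] timeout(2) → N2(cand t2 [-])
[14] propose(3,'y') → ∅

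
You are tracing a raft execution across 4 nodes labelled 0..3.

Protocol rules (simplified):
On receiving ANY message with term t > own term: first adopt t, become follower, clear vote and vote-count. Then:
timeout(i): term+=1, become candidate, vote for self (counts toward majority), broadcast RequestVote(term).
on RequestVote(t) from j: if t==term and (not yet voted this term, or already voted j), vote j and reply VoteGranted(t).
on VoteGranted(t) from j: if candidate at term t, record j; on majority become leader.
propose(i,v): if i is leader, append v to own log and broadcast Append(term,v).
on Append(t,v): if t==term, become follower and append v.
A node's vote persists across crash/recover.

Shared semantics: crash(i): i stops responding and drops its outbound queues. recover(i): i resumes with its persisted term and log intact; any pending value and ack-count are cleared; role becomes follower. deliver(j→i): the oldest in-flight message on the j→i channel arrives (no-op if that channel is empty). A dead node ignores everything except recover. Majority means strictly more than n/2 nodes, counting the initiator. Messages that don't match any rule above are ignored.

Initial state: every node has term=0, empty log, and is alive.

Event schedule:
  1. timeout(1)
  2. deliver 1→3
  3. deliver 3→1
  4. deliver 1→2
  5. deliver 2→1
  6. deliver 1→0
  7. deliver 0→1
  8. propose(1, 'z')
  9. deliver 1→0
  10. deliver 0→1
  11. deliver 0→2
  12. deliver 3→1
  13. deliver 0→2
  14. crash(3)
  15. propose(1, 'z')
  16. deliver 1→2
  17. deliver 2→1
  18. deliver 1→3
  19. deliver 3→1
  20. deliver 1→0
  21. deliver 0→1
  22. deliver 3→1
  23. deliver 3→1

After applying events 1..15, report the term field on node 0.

1. timeout(1):  <1:cand t1 ->
2. deliver 1→3:  <3:foll t1 ->
3. deliver 3→1:  nop
4. deliver 1→2:  <2:foll t1 ->
5. deliver 2→1:  <1:lead t1 ->
6. deliver 1→0:  <0:foll t1 ->
7. deliver 0→1:  nop
8. propose(1,'z'):  <1:lead t1 z>
9. deliver 1→0:  <0:foll t1 z>
10. deliver 0→1:  nop
11. deliver 0→2:  nop
12. deliver 3→1:  nop
13. deliver 0→2:  nop
14. crash(3):  <3:✗foll t1 ->
15. propose(1,'z'):  <1:lead t1 z,z>

1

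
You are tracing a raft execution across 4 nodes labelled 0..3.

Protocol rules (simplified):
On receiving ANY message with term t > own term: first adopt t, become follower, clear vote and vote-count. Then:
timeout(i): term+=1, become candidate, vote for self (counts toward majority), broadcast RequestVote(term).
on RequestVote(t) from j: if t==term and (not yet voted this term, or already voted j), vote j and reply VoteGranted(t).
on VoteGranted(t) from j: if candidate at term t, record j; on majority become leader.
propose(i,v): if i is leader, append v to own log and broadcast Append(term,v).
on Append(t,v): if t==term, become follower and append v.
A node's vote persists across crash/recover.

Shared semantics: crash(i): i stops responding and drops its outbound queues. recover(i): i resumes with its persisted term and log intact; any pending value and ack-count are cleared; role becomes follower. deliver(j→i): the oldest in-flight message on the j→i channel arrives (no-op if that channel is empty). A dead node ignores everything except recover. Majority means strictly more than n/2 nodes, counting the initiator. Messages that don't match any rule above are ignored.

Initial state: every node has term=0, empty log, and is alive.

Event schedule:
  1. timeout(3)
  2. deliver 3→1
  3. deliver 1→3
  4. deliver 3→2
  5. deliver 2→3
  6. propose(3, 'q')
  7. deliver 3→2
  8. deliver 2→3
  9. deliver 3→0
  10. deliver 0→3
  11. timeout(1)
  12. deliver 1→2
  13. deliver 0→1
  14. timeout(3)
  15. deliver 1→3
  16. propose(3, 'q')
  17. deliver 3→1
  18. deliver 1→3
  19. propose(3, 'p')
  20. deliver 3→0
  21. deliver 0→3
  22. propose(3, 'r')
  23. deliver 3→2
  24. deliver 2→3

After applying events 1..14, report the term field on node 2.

2

1. timeout(3):  <3:cand t1 ->
2. deliver 3→1:  <1:foll t1 ->
3. deliver 1→3:  nop
4. deliver 3→2:  <2:foll t1 ->
5. deliver 2→3:  <3:lead t1 ->
6. propose(3,'q'):  <3:lead t1 q>
7. deliver 3→2:  <2:foll t1 q>
8. deliver 2→3:  nop
9. deliver 3→0:  <0:foll t1 ->
10. deliver 0→3:  nop
11. timeout(1):  <1:cand t2 ->
12. deliver 1→2:  <2:foll t2 q>
13. deliver 0→1:  nop
14. timeout(3):  <3:cand t2 q>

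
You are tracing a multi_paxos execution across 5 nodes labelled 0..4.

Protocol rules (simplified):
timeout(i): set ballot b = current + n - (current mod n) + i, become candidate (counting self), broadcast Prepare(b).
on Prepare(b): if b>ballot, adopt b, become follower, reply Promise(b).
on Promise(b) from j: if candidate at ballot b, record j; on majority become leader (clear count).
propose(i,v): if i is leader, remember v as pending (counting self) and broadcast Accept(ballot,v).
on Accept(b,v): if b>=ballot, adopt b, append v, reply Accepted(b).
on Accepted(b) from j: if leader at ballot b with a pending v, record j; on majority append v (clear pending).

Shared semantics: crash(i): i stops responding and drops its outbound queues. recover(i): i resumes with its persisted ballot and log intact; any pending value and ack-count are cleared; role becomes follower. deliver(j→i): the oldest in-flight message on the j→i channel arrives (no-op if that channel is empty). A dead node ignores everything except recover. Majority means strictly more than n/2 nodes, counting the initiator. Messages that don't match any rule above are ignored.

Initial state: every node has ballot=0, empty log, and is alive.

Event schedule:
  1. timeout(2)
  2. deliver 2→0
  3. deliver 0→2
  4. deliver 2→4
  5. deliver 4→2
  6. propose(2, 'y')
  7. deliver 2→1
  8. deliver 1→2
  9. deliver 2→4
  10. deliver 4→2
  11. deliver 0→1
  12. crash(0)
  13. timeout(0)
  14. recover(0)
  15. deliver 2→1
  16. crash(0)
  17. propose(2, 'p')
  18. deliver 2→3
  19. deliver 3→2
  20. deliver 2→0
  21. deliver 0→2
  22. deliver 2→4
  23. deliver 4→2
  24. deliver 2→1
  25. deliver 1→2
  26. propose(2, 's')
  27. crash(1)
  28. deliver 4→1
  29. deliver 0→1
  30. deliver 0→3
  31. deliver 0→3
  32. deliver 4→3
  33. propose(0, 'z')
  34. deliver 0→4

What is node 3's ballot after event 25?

after 1 — timeout(2): n2:cand/b7/[-]
after 2 — deliver 2→0: n0:foll/b7/[-]
after 3 — deliver 0→2: ·
after 4 — deliver 2→4: n4:foll/b7/[-]
after 5 — deliver 4→2: n2:lead/b7/[-]
after 6 — propose(2,'y'): ·
after 7 — deliver 2→1: n1:foll/b7/[-]
after 8 — deliver 1→2: ·
after 9 — deliver 2→4: n4:foll/b7/[y]
after 10 — deliver 4→2: ·
after 11 — deliver 0→1: ·
after 12 — crash(0): n0:✗foll/b7/[-]
after 13 — timeout(0): ·
after 14 — recover(0): n0:foll/b7/[-]
after 15 — deliver 2→1: n1:foll/b7/[y]
after 16 — crash(0): n0:✗foll/b7/[-]
after 17 — propose(2,'p'): ·
after 18 — deliver 2→3: n3:foll/b7/[-]
after 19 — deliver 3→2: ·
after 20 — deliver 2→0: ·
after 21 — deliver 0→2: ·
after 22 — deliver 2→4: n4:foll/b7/[y,p]
after 23 — deliver 4→2: ·
after 24 — deliver 2→1: n1:foll/b7/[y,p]
after 25 — deliver 1→2: n2:lead/b7/[p]

7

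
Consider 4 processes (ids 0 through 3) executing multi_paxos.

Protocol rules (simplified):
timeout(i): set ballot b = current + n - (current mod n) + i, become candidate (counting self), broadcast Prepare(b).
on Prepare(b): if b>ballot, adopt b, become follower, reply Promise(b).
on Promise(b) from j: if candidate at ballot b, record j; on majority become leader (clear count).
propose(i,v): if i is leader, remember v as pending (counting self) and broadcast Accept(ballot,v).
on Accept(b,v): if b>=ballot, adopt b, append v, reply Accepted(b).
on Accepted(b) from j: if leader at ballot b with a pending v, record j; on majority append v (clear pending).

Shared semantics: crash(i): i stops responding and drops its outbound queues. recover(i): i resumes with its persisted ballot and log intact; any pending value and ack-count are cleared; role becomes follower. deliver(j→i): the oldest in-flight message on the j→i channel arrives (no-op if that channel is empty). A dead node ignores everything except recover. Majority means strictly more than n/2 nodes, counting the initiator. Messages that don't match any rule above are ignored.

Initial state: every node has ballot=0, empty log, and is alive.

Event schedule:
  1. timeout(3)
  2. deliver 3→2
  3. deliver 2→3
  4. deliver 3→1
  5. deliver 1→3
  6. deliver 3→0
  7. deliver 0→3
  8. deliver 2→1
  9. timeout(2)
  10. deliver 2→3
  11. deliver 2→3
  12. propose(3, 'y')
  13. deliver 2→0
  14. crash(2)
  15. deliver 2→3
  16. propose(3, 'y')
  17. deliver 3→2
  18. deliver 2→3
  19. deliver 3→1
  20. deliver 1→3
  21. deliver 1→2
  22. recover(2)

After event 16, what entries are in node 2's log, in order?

e1 timeout(3): 3[cand,b=7,-]
e2 deliver 3→2: 2[foll,b=7,-]
e3 deliver 2→3: ·
e4 deliver 3→1: 1[foll,b=7,-]
e5 deliver 1→3: 3[lead,b=7,-]
e6 deliver 3→0: 0[foll,b=7,-]
e7 deliver 0→3: ·
e8 deliver 2→1: ·
e9 timeout(2): 2[cand,b=10,-]
e10 deliver 2→3: 3[foll,b=10,-]
e11 deliver 2→3: ·
e12 propose(3,'y'): ·
e13 deliver 2→0: 0[foll,b=10,-]
e14 crash(2): 2[✗cand,b=10,-]
e15 deliver 2→3: ·
e16 propose(3,'y'): ·

empty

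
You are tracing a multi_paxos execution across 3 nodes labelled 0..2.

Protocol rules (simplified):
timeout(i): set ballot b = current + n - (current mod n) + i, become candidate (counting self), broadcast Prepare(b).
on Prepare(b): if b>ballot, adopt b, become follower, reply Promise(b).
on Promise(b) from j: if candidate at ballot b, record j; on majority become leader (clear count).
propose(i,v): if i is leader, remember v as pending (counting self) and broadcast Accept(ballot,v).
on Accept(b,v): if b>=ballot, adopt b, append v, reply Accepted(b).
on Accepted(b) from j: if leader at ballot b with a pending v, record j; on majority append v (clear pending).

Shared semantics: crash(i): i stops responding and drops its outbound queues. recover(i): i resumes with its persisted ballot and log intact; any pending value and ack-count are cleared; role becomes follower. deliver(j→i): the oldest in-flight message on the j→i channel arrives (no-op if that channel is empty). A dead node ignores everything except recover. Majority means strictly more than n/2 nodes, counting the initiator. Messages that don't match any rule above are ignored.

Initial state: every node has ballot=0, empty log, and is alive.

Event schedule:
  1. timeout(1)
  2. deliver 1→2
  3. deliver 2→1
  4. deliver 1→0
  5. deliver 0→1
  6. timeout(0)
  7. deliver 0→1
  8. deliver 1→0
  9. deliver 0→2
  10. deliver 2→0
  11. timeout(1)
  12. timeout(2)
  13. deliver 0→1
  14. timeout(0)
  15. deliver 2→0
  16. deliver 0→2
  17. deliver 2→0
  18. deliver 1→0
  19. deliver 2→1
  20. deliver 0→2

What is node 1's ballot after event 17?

10

e1 timeout(1): 1[cand,b=4,-]
e2 deliver 1→2: 2[foll,b=4,-]
e3 deliver 2→1: 1[lead,b=4,-]
e4 deliver 1→0: 0[foll,b=4,-]
e5 deliver 0→1: ·
e6 timeout(0): 0[cand,b=6,-]
e7 deliver 0→1: 1[foll,b=6,-]
e8 deliver 1→0: 0[lead,b=6,-]
e9 deliver 0→2: 2[foll,b=6,-]
e10 deliver 2→0: ·
e11 timeout(1): 1[cand,b=10,-]
e12 timeout(2): 2[cand,b=11,-]
e13 deliver 0→1: ·
e14 timeout(0): 0[cand,b=9,-]
e15 deliver 2→0: 0[foll,b=11,-]
e16 deliver 0→2: ·
e17 deliver 2→0: ·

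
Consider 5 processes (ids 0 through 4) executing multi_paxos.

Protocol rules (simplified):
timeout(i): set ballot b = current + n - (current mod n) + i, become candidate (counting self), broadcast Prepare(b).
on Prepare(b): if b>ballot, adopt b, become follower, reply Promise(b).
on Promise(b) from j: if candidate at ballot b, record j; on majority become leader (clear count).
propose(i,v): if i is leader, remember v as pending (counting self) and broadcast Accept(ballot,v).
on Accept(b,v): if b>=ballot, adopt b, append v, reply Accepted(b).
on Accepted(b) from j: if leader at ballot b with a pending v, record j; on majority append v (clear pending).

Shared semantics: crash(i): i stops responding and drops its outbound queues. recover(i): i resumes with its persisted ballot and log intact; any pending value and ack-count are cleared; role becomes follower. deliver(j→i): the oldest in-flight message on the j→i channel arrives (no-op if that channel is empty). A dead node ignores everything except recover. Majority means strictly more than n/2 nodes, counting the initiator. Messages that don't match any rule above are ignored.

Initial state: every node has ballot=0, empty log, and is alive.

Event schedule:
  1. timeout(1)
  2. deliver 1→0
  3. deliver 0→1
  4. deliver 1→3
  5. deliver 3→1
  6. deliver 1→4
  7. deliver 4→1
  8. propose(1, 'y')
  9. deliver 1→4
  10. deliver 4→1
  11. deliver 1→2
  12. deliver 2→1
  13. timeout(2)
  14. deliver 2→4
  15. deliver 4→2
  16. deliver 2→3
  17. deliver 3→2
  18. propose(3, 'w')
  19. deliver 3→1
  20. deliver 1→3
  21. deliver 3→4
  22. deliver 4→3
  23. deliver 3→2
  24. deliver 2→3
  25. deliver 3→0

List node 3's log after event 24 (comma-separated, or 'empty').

empty

[1] timeout(1) → N1(cand b6 [-])
[2] deliver 1→0 → N0(foll b6 [-])
[3] deliver 0→1 → ∅
[4] deliver 1→3 → N3(foll b6 [-])
[5] deliver 3→1 → N1(lead b6 [-])
[6] deliver 1→4 → N4(foll b6 [-])
[7] deliver 4→1 → ∅
[8] propose(1,'y') → ∅
[9] deliver 1→4 → N4(foll b6 [y])
[10] deliver 4→1 → ∅
[11] deliver 1→2 → N2(foll b6 [-])
[12] deliver 2→1 → ∅
[13] timeout(2) → N2(cand b12 [-])
[14] deliver 2→4 → N4(foll b12 [y])
[15] deliver 4→2 → ∅
[16] deliver 2→3 → N3(foll b12 [-])
[17] deliver 3→2 → N2(lead b12 [-])
[18] propose(3,'w') → ∅
[19] deliver 3→1 → ∅
[20] deliver 1→3 → ∅
[21] deliver 3→4 → ∅
[22] deliver 4→3 → ∅
[23] deliver 3→2 → ∅
[24] deliver 2→3 → ∅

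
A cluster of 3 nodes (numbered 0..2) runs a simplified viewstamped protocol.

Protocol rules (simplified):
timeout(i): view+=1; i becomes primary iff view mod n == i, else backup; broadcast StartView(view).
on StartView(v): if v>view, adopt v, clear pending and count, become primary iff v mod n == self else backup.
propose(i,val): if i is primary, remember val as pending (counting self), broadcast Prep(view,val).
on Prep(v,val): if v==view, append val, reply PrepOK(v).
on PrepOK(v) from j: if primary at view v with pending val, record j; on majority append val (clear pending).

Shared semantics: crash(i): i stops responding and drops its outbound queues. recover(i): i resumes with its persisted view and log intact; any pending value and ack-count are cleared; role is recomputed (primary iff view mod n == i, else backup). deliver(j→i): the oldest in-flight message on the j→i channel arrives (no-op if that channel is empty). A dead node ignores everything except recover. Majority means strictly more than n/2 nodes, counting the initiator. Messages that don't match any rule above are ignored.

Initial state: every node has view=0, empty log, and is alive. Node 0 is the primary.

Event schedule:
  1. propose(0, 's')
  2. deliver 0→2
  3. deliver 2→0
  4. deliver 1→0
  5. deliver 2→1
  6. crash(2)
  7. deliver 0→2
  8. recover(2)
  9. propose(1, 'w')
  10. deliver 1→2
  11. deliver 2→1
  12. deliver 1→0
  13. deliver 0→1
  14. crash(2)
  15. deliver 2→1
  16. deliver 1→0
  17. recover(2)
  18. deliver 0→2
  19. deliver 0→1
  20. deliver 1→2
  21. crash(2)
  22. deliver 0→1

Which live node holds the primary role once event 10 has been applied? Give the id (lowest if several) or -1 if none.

0

after 1 — propose(0,'s'): ·
after 2 — deliver 0→2: n2:back/v0/[s]
after 3 — deliver 2→0: n0:prim/v0/[s]
after 4 — deliver 1→0: ·
after 5 — deliver 2→1: ·
after 6 — crash(2): n2:✗back/v0/[s]
after 7 — deliver 0→2: ·
after 8 — recover(2): n2:back/v0/[s]
after 9 — propose(1,'w'): ·
after 10 — deliver 1→2: ·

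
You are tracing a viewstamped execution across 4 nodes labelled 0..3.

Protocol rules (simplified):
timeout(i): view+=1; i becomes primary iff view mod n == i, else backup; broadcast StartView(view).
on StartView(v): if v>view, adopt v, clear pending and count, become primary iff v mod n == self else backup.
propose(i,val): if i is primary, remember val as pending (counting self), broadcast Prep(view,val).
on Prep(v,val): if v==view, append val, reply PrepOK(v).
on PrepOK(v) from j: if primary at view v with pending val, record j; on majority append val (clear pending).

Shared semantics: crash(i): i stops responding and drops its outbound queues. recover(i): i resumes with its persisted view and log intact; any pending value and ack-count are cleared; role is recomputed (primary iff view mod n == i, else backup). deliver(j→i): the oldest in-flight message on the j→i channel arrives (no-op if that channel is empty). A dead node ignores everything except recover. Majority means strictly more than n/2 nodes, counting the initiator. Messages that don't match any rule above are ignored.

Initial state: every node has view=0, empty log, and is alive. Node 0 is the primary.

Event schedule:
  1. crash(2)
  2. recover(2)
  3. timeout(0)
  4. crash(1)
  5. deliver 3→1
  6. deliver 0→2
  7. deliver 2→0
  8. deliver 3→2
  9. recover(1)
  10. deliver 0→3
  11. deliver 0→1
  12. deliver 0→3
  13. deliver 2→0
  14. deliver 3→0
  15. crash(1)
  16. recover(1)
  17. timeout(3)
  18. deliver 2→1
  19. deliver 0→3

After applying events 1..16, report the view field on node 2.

1

e1 crash(2): 2[✗back,v=0,-]
e2 recover(2): 2[back,v=0,-]
e3 timeout(0): 0[back,v=1,-]
e4 crash(1): 1[✗back,v=0,-]
e5 deliver 3→1: ·
e6 deliver 0→2: 2[back,v=1,-]
e7 deliver 2→0: ·
e8 deliver 3→2: ·
e9 recover(1): 1[back,v=0,-]
e10 deliver 0→3: 3[back,v=1,-]
e11 deliver 0→1: 1[prim,v=1,-]
e12 deliver 0→3: ·
e13 deliver 2→0: ·
e14 deliver 3→0: ·
e15 crash(1): 1[✗prim,v=1,-]
e16 recover(1): 1[prim,v=1,-]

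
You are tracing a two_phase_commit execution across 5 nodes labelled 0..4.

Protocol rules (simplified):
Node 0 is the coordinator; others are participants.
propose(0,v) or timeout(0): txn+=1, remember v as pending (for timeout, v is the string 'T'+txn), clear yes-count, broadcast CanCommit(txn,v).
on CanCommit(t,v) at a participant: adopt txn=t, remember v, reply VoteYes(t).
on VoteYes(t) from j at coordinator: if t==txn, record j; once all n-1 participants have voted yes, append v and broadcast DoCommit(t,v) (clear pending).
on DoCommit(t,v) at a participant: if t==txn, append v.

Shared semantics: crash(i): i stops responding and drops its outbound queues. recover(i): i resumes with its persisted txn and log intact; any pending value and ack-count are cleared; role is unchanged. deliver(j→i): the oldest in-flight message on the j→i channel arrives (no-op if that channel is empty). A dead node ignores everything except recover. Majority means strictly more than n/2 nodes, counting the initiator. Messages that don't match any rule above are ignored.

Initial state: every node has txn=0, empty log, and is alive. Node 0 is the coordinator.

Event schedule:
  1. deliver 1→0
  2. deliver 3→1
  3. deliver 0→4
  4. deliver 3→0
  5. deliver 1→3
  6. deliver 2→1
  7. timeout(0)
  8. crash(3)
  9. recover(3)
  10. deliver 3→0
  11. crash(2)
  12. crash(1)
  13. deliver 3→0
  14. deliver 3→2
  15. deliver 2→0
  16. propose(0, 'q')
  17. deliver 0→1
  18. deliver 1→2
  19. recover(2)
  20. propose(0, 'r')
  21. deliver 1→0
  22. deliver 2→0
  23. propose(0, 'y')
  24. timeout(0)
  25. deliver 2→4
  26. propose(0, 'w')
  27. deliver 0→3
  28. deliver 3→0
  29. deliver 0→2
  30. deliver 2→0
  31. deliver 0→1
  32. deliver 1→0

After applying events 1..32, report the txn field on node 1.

0

after 1 — deliver 1→0: ·
after 2 — deliver 3→1: ·
after 3 — deliver 0→4: ·
after 4 — deliver 3→0: ·
after 5 — deliver 1→3: ·
after 6 — deliver 2→1: ·
after 7 — timeout(0): n0:coor/t1/[-]
after 8 — crash(3): n3:✗part/t0/[-]
after 9 — recover(3): n3:part/t0/[-]
after 10 — deliver 3→0: ·
after 11 — crash(2): n2:✗part/t0/[-]
after 12 — crash(1): n1:✗part/t0/[-]
after 13 — deliver 3→0: ·
after 14 — deliver 3→2: ·
after 15 — deliver 2→0: ·
after 16 — propose(0,'q'): n0:coor/t2/[-]
after 17 — deliver 0→1: ·
after 18 — deliver 1→2: ·
after 19 — recover(2): n2:part/t0/[-]
after 20 — propose(0,'r'): n0:coor/t3/[-]
after 21 — deliver 1→0: ·
after 22 — deliver 2→0: ·
after 23 — propose(0,'y'): n0:coor/t4/[-]
after 24 — timeout(0): n0:coor/t5/[-]
after 25 — deliver 2→4: ·
after 26 — propose(0,'w'): n0:coor/t6/[-]
after 27 — deliver 0→3: n3:part/t1/[-]
after 28 — deliver 3→0: ·
after 29 — deliver 0→2: n2:part/t1/[-]
after 30 — deliver 2→0: ·
after 31 — deliver 0→1: ·
after 32 — deliver 1→0: ·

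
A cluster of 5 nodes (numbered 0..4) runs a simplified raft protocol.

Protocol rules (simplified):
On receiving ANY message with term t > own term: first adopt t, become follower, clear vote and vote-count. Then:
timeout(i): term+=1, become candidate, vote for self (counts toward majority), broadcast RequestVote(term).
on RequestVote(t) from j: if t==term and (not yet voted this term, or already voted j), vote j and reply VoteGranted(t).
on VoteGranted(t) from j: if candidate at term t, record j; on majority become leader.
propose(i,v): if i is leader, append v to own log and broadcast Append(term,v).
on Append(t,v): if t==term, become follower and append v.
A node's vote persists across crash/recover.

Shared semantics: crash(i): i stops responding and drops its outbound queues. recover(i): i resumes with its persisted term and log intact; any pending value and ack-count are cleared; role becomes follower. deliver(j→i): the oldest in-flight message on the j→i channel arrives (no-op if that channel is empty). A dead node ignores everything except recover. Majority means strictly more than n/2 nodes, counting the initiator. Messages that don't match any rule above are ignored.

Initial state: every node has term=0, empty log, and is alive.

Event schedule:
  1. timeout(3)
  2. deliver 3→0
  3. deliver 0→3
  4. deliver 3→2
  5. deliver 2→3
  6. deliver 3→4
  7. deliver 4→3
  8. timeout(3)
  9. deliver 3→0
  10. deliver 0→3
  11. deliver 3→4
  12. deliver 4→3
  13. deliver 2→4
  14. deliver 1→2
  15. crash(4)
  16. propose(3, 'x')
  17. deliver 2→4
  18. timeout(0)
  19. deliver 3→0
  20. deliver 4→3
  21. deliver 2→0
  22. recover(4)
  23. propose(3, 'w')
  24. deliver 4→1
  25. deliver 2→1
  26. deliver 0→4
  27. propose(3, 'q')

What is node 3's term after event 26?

2

step 1 timeout(3): 3={cand,t=1,log=-}
step 2 deliver 3→0: 0={foll,t=1,log=-}
step 3 deliver 0→3: —
step 4 deliver 3→2: 2={foll,t=1,log=-}
step 5 deliver 2→3: 3={lead,t=1,log=-}
step 6 deliver 3→4: 4={foll,t=1,log=-}
step 7 deliver 4→3: —
step 8 timeout(3): 3={cand,t=2,log=-}
step 9 deliver 3→0: 0={foll,t=2,log=-}
step 10 deliver 0→3: —
step 11 deliver 3→4: 4={foll,t=2,log=-}
step 12 deliver 4→3: 3={lead,t=2,log=-}
step 13 deliver 2→4: —
step 14 deliver 1→2: —
step 15 crash(4): 4={✗foll,t=2,log=-}
step 16 propose(3,'x'): 3={lead,t=2,log=x}
step 17 deliver 2→4: —
step 18 timeout(0): 0={cand,t=3,log=-}
step 19 deliver 3→0: —
step 20 deliver 4→3: —
step 21 deliver 2→0: —
step 22 recover(4): 4={foll,t=2,log=-}
step 23 propose(3,'w'): 3={lead,t=2,log=x,w}
step 24 deliver 4→1: —
step 25 deliver 2→1: —
step 26 deliver 0→4: 4={foll,t=3,log=-}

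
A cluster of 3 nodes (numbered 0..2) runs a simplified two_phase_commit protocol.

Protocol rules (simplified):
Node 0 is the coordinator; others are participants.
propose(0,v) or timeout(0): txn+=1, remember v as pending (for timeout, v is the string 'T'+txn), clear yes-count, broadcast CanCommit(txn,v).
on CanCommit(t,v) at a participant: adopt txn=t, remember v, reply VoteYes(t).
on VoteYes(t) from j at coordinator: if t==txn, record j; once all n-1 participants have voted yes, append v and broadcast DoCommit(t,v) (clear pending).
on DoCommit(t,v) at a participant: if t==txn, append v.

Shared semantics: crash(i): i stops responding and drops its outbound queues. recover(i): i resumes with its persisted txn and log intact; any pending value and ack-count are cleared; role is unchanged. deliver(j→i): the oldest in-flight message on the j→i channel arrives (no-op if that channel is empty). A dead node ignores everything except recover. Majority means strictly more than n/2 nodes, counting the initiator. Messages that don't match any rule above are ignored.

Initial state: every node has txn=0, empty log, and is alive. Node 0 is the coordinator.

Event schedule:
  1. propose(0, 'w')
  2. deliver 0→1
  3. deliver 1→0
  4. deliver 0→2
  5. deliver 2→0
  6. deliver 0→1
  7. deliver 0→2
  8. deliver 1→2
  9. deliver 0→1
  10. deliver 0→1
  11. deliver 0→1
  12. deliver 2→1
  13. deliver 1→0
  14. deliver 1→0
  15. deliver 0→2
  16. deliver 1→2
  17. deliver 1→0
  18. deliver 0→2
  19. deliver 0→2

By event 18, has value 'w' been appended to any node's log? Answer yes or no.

yes

1. propose(0,'w'):  <0:coor t1 ->
2. deliver 0→1:  <1:part t1 ->
3. deliver 1→0:  nop
4. deliver 0→2:  <2:part t1 ->
5. deliver 2→0:  <0:coor t1 w>
6. deliver 0→1:  <1:part t1 w>
7. deliver 0→2:  <2:part t1 w>
8. deliver 1→2:  nop
9. deliver 0→1:  nop
10. deliver 0→1:  nop
11. deliver 0→1:  nop
12. deliver 2→1:  nop
13. deliver 1→0:  nop
14. deliver 1→0:  nop
15. deliver 0→2:  nop
16. deliver 1→2:  nop
17. deliver 1→0:  nop
18. deliver 0→2:  nop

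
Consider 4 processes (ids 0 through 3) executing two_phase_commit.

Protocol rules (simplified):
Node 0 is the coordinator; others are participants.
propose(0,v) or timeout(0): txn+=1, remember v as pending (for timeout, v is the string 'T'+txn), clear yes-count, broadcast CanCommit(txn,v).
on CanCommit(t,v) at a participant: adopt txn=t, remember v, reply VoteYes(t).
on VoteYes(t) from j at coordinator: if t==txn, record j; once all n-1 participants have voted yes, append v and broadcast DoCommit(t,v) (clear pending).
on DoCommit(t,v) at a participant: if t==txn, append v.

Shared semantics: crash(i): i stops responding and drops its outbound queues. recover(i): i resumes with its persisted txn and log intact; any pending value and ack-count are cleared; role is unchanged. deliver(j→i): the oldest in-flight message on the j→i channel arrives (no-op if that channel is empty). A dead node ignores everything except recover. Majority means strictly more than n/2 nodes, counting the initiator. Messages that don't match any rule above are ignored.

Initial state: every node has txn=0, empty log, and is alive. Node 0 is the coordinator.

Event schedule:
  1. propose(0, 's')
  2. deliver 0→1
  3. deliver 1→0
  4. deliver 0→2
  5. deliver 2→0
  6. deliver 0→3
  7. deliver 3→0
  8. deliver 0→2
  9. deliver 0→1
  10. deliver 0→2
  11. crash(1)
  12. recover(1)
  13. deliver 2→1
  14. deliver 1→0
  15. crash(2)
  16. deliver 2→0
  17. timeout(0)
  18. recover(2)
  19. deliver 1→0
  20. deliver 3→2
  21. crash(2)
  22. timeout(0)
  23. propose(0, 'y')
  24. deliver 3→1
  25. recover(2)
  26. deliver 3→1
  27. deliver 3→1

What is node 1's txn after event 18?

1

after 1 — propose(0,'s'): n0:coor/t1/[-]
after 2 — deliver 0→1: n1:part/t1/[-]
after 3 — deliver 1→0: ·
after 4 — deliver 0→2: n2:part/t1/[-]
after 5 — deliver 2→0: ·
after 6 — deliver 0→3: n3:part/t1/[-]
after 7 — deliver 3→0: n0:coor/t1/[s]
after 8 — deliver 0→2: n2:part/t1/[s]
after 9 — deliver 0→1: n1:part/t1/[s]
after 10 — deliver 0→2: ·
after 11 — crash(1): n1:✗part/t1/[s]
after 12 — recover(1): n1:part/t1/[s]
after 13 — deliver 2→1: ·
after 14 — deliver 1→0: ·
after 15 — crash(2): n2:✗part/t1/[s]
after 16 — deliver 2→0: ·
after 17 — timeout(0): n0:coor/t2/[s]
after 18 — recover(2): n2:part/t1/[s]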